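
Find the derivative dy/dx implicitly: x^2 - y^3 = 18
Differentiate both sides with respect to x, treating y as y(x). By the chain rule, any term containing y contributes a factor of y' = dy/dx when we differentiate it.

Move every term to one side and write the relation as F(x, y) = 0. Term by term,
  d/dx[x^2] = 2x
  d/dx[-y^3] = -3y^2·y'
  d/dx[-18] = 0

The pieces without y' make up ∂F/∂x and the coefficient of y' is ∂F/∂y:
  ∂F/∂x = 2x,
  ∂F/∂y = -3y^2.

Since d/dx[F] = ∂F/∂x + (∂F/∂y)·y' = 0, solve for y':
  (∂F/∂y)·y' = -∂F/∂x
  dy/dx = -(∂F/∂x)/(∂F/∂y) = -(2x)/(-3y^2) = 2x/(3y^2)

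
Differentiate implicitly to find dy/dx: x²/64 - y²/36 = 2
Apply d/dx to both sides, remembering that y depends on x. Each occurrence of y therefore brings in a y' = dy/dx via the chain rule.

With F(x, y) equal to the left-hand side minus the right, differentiate F term by term:
  d/dx[x^2/64] = x/32
  d/dx[-y^2/36] = -y·y'/18
  d/dx[-2] = 0
Adding these up, d/dx[F] = 0 becomes
  (x/32) + (-y/18)·y' = 0,
so isolating y',
  dy/dx = -(x/32)/(-y/18) = 9x/(16y)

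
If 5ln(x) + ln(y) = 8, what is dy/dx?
Take d/dx of both sides. Since y is implicitly a function of x, the chain rule attaches a y' = dy/dx factor whenever we differentiate through y.

Set F(x, y) = (left side) − (right side), so the curve is F = 0. Differentiating each term of F:
  d/dx[5ln(x)] = 5/x
  d/dx[ln(y)] = y'/y
  d/dx[-8] = 0

Collecting, the y'-free part is the partial derivative in x and the y' coefficient is the partial derivative in y:
  ∂F/∂x = 5/x
  ∂F/∂y = 1/y

so d/dx[F(x, y(x))] = ∂F/∂x + (∂F/∂y)·y' = 0. Rearranging,
  dy/dx = -(∂F/∂x)/(∂F/∂y) = -(5/x)/(1/y) = -5y/x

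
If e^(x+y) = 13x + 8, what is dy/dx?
Differentiate the relation implicitly: treat y = y(x) and apply the chain rule, so every y-derivative picks up a y' = dy/dx factor.

With everything moved to the left-hand side, differentiate term by term:
  d/dx[-13x] = -13
  d/dx[e^(x + y)] = (y' + 1)·e^(x + y)
  d/dx[-8] = 0

Separating the contributions that come from x directly and those that come through y:
  without y':      e^(x + y) - 13
  multiplying y':  e^(x + y)

so (e^(x + y) - 13) + (e^(x + y))·y' = 0, and therefore
  dy/dx = -(e^(x + y) - 13)/(e^(x + y)) = 13e^(-x - y) - 1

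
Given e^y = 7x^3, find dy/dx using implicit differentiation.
Differentiate both sides with respect to x, treating y as y(x). By the chain rule, any term containing y contributes a factor of y' = dy/dx when we differentiate it.

Move every term to one side and write the relation as F(x, y) = 0. Term by term,
  d/dx[-7x^3] = -21x^2
  d/dx[e^(y)] = y'·e^(y)

The pieces without y' make up ∂F/∂x and the coefficient of y' is ∂F/∂y:
  ∂F/∂x = -21x^2,
  ∂F/∂y = e^(y).

Since d/dx[F] = ∂F/∂x + (∂F/∂y)·y' = 0, solve for y':
  (∂F/∂y)·y' = -∂F/∂x
  dy/dx = -(∂F/∂x)/(∂F/∂y) = -(-21x^2)/(e^(y)) = 21x^2e^(-y)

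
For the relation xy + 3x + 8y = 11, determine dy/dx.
Apply d/dx to both sides, remembering that y depends on x. Each occurrence of y therefore brings in a y' = dy/dx via the chain rule.

With F(x, y) equal to the left-hand side minus the right, differentiate F term by term:
  d/dx[xy] = x·y' + y
  d/dx[3x] = 3
  d/dx[8y] = 8·y'
  d/dx[-11] = 0
Adding these up, d/dx[F] = 0 becomes
  (y + 3) + (x + 8)·y' = 0,
so isolating y',
  dy/dx = -(y + 3)/(x + 8) = (-y - 3)/(x + 8)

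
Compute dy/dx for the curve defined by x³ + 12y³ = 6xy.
Apply d/dx to both sides, remembering that y depends on x. Each occurrence of y therefore brings in a y' = dy/dx via the chain rule.

With F(x, y) equal to the left-hand side minus the right, differentiate F term by term:
  d/dx[x^3] = 3x^2
  d/dx[-6xy] = -6x·y' - 6y
  d/dx[12y^3] = 36y^2·y'
Adding these up, d/dx[F] = 0 becomes
  (3x^2 - 6y) + (-6x + 36y^2)·y' = 0,
so isolating y',
  dy/dx = -(3x^2 - 6y)/(-6x + 36y^2) = (x^2/2 - y)/(x - 6y^2)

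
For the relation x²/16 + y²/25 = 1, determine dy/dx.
Apply d/dx to both sides, remembering that y depends on x. Each occurrence of y therefore brings in a y' = dy/dx via the chain rule.

With F(x, y) equal to the left-hand side minus the right, differentiate F term by term:
  d/dx[x^2/16] = x/8
  d/dx[y^2/25] = 2y·y'/25
  d/dx[-1] = 0
Adding these up, d/dx[F] = 0 becomes
  (x/8) + (2y/25)·y' = 0,
so isolating y',
  dy/dx = -(x/8)/(2y/25) = -25x/(16y)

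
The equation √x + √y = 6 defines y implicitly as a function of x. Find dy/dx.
Take d/dx of both sides. Since y is implicitly a function of x, the chain rule attaches a y' = dy/dx factor whenever we differentiate through y.

Set F(x, y) = (left side) − (right side), so the curve is F = 0. Differentiating each term of F:
  d/dx[√(x)] = 1/(2√(x))
  d/dx[√(y)] = y'/(2√(y))
  d/dx[-6] = 0

Collecting, the y'-free part is the partial derivative in x and the y' coefficient is the partial derivative in y:
  ∂F/∂x = 1/(2√(x))
  ∂F/∂y = 1/(2√(y))

so d/dx[F(x, y(x))] = ∂F/∂x + (∂F/∂y)·y' = 0. Rearranging,
  dy/dx = -(∂F/∂x)/(∂F/∂y) = -(1/(2√(x)))/(1/(2√(y))) = -√(y)/√(x)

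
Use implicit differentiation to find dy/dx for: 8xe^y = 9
Differentiate the relation implicitly: treat y = y(x) and apply the chain rule, so every y-derivative picks up a y' = dy/dx factor.

With everything moved to the left-hand side, differentiate term by term:
  d/dx[8x·e^(y)] = 8x·y'·e^(y) + 8e^(y)
  d/dx[-9] = 0

Separating the contributions that come from x directly and those that come through y:
  without y':      8e^(y)
  multiplying y':  8x·e^(y)

so (8e^(y)) + (8x·e^(y))·y' = 0, and therefore
  dy/dx = -(8e^(y))/(8x·e^(y)) = -1/x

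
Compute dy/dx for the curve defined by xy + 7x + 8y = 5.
Take d/dx of both sides. Since y is implicitly a function of x, the chain rule attaches a y' = dy/dx factor whenever we differentiate through y.

Set F(x, y) = (left side) − (right side), so the curve is F = 0. Differentiating each term of F:
  d/dx[xy] = x·y' + y
  d/dx[7x] = 7
  d/dx[8y] = 8·y'
  d/dx[-5] = 0

Collecting, the y'-free part is the partial derivative in x and the y' coefficient is the partial derivative in y:
  ∂F/∂x = y + 7
  ∂F/∂y = x + 8

so d/dx[F(x, y(x))] = ∂F/∂x + (∂F/∂y)·y' = 0. Rearranging,
  dy/dx = -(∂F/∂x)/(∂F/∂y) = -(y + 7)/(x + 8) = (-y - 7)/(x + 8)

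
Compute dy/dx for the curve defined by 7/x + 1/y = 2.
Differentiate the relation implicitly: treat y = y(x) and apply the chain rule, so every y-derivative picks up a y' = dy/dx factor.

With everything moved to the left-hand side, differentiate term by term:
  d/dx[1/y] = -y'/y^2
  d/dx[7/x] = -7/x^2
  d/dx[-2] = 0

Separating the contributions that come from x directly and those that come through y:
  without y':      -7/x^2
  multiplying y':  -1/y^2

so (-7/x^2) + (-1/y^2)·y' = 0, and therefore
  dy/dx = -(-7/x^2)/(-1/y^2) = -7y^2/x^2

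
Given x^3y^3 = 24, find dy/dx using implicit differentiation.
Apply d/dx to both sides, remembering that y depends on x. Each occurrence of y therefore brings in a y' = dy/dx via the chain rule.

With F(x, y) equal to the left-hand side minus the right, differentiate F term by term:
  d/dx[x^3y^3] = 3x^3y^2·y' + 3x^2y^3
  d/dx[-24] = 0
Adding these up, d/dx[F] = 0 becomes
  (3x^2y^3) + (3x^3y^2)·y' = 0,
so isolating y',
  dy/dx = -(3x^2y^3)/(3x^3y^2) = -y/x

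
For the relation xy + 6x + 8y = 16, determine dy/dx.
Differentiate both sides with respect to x, treating y as y(x). By the chain rule, any term containing y contributes a factor of y' = dy/dx when we differentiate it.

Move every term to one side and write the relation as F(x, y) = 0. Term by term,
  d/dx[xy] = x·y' + y
  d/dx[6x] = 6
  d/dx[8y] = 8·y'
  d/dx[-16] = 0

The pieces without y' make up ∂F/∂x and the coefficient of y' is ∂F/∂y:
  ∂F/∂x = y + 6,
  ∂F/∂y = x + 8.

Since d/dx[F] = ∂F/∂x + (∂F/∂y)·y' = 0, solve for y':
  (∂F/∂y)·y' = -∂F/∂x
  dy/dx = -(∂F/∂x)/(∂F/∂y) = -(y + 6)/(x + 8) = (-y - 6)/(x + 8)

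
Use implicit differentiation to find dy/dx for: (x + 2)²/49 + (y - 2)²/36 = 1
Differentiate both sides with respect to x, treating y as y(x). By the chain rule, any term containing y contributes a factor of y' = dy/dx when we differentiate it.

Move every term to one side and write the relation as F(x, y) = 0. Term by term,
  d/dx[(x + 2)^2/49] = 2x/49 + 4/49
  d/dx[(y - 2)^2/36] = y'(y - 2)/18
  d/dx[-1] = 0

The pieces without y' make up ∂F/∂x and the coefficient of y' is ∂F/∂y:
  ∂F/∂x = 2x/49 + 4/49,
  ∂F/∂y = y/18 - 1/9.

Since d/dx[F] = ∂F/∂x + (∂F/∂y)·y' = 0, solve for y':
  (∂F/∂y)·y' = -∂F/∂x
  dy/dx = -(∂F/∂x)/(∂F/∂y) = -(2x/49 + 4/49)/(y/18 - 1/9)
        = -(2(x + 2)/49)/((y - 2)/18) = 36(-x - 2)/(49(y - 2))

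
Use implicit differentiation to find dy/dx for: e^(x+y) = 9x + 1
Apply d/dx to both sides, remembering that y depends on x. Each occurrence of y therefore brings in a y' = dy/dx via the chain rule.

With F(x, y) equal to the left-hand side minus the right, differentiate F term by term:
  d/dx[-9x] = -9
  d/dx[e^(x + y)] = (y' + 1)·e^(x + y)
  d/dx[-1] = 0
Adding these up, d/dx[F] = 0 becomes
  (e^(x + y) - 9) + (e^(x + y))·y' = 0,
so isolating y',
  dy/dx = -(e^(x + y) - 9)/(e^(x + y)) = 9e^(-x - y) - 1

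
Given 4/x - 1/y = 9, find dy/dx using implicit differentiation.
Differentiate the relation implicitly: treat y = y(x) and apply the chain rule, so every y-derivative picks up a y' = dy/dx factor.

With everything moved to the left-hand side, differentiate term by term:
  d/dx[-1/y] = y'/y^2
  d/dx[4/x] = -4/x^2
  d/dx[-9] = 0

Separating the contributions that come from x directly and those that come through y:
  without y':      -4/x^2
  multiplying y':  y^(-2)

so (-4/x^2) + (y^(-2))·y' = 0, and therefore
  dy/dx = -(-4/x^2)/(y^(-2)) = 4y^2/x^2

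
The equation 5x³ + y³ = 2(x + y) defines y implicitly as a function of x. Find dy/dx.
Apply d/dx to both sides, remembering that y depends on x. Each occurrence of y therefore brings in a y' = dy/dx via the chain rule.

With F(x, y) equal to the left-hand side minus the right, differentiate F term by term:
  d/dx[5x^3] = 15x^2
  d/dx[-2x] = -2
  d/dx[y^3] = 3y^2·y'
  d/dx[-2y] = -2·y'
Adding these up, d/dx[F] = 0 becomes
  (15x^2 - 2) + (3y^2 - 2)·y' = 0,
so isolating y',
  dy/dx = -(15x^2 - 2)/(3y^2 - 2) = (2 - 15x^2)/(3y^2 - 2)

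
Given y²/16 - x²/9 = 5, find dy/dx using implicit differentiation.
Differentiate the relation implicitly: treat y = y(x) and apply the chain rule, so every y-derivative picks up a y' = dy/dx factor.

With everything moved to the left-hand side, differentiate term by term:
  d/dx[-x^2/9] = -2x/9
  d/dx[y^2/16] = y·y'/8
  d/dx[-5] = 0

Separating the contributions that come from x directly and those that come through y:
  without y':      -2x/9
  multiplying y':  y/8

so (-2x/9) + (y/8)·y' = 0, and therefore
  dy/dx = -(-2x/9)/(y/8) = 16x/(9y)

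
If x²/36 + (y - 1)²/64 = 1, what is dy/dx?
Take d/dx of both sides. Since y is implicitly a function of x, the chain rule attaches a y' = dy/dx factor whenever we differentiate through y.

Set F(x, y) = (left side) − (right side), so the curve is F = 0. Differentiating each term of F:
  d/dx[x^2/36] = x/18
  d/dx[(y - 1)^2/64] = y'(y - 1)/32
  d/dx[-1] = 0

Collecting, the y'-free part is the partial derivative in x and the y' coefficient is the partial derivative in y:
  ∂F/∂x = x/18
  ∂F/∂y = y/32 - 1/32

so d/dx[F(x, y(x))] = ∂F/∂x + (∂F/∂y)·y' = 0. Rearranging,
  dy/dx = -(∂F/∂x)/(∂F/∂y) = -(x/18)/(y/32 - 1/32)
        = -(x/18)/((y - 1)/32) = -16x/(9y - 9)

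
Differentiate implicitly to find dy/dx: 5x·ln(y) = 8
Differentiate the relation implicitly: treat y = y(x) and apply the chain rule, so every y-derivative picks up a y' = dy/dx factor.

With everything moved to the left-hand side, differentiate term by term:
  d/dx[5x·ln(y)] = 5x·y'/y + 5ln(y)
  d/dx[-8] = 0

Separating the contributions that come from x directly and those that come through y:
  without y':      5ln(y)
  multiplying y':  5x/y

so (5ln(y)) + (5x/y)·y' = 0, and therefore
  dy/dx = -(5ln(y))/(5x/y) = -y·ln(y)/x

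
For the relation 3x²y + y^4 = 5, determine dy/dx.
Take d/dx of both sides. Since y is implicitly a function of x, the chain rule attaches a y' = dy/dx factor whenever we differentiate through y.

Set F(x, y) = (left side) − (right side), so the curve is F = 0. Differentiating each term of F:
  d/dx[3x^2y] = 3x^2·y' + 6xy
  d/dx[y^4] = 4y^3·y'
  d/dx[-5] = 0

Collecting, the y'-free part is the partial derivative in x and the y' coefficient is the partial derivative in y:
  ∂F/∂x = 6xy
  ∂F/∂y = 3x^2 + 4y^3

so d/dx[F(x, y(x))] = ∂F/∂x + (∂F/∂y)·y' = 0. Rearranging,
  dy/dx = -(∂F/∂x)/(∂F/∂y) = -(6xy)/(3x^2 + 4y^3) = -6xy/(3x^2 + 4y^3)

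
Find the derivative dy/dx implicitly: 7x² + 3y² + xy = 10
Take d/dx of both sides. Since y is implicitly a function of x, the chain rule attaches a y' = dy/dx factor whenever we differentiate through y.

Set F(x, y) = (left side) − (right side), so the curve is F = 0. Differentiating each term of F:
  d/dx[7x^2] = 14x
  d/dx[xy] = x·y' + y
  d/dx[3y^2] = 6y·y'
  d/dx[-10] = 0

Collecting, the y'-free part is the partial derivative in x and the y' coefficient is the partial derivative in y:
  ∂F/∂x = 14x + y
  ∂F/∂y = x + 6y

so d/dx[F(x, y(x))] = ∂F/∂x + (∂F/∂y)·y' = 0. Rearranging,
  dy/dx = -(∂F/∂x)/(∂F/∂y) = -(14x + y)/(x + 6y) = (-14x - y)/(x + 6y)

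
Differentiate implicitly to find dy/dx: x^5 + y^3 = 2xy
Differentiate the relation implicitly: treat y = y(x) and apply the chain rule, so every y-derivative picks up a y' = dy/dx factor.

With everything moved to the left-hand side, differentiate term by term:
  d/dx[x^5] = 5x^4
  d/dx[-2xy] = -2x·y' - 2y
  d/dx[y^3] = 3y^2·y'

Separating the contributions that come from x directly and those that come through y:
  without y':      5x^4 - 2y
  multiplying y':  -2x + 3y^2

so (5x^4 - 2y) + (-2x + 3y^2)·y' = 0, and therefore
  dy/dx = -(5x^4 - 2y)/(-2x + 3y^2) = (5x^4 - 2y)/(2x - 3y^2)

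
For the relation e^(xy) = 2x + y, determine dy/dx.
Take d/dx of both sides. Since y is implicitly a function of x, the chain rule attaches a y' = dy/dx factor whenever we differentiate through y.

Set F(x, y) = (left side) − (right side), so the curve is F = 0. Differentiating each term of F:
  d/dx[-2x] = -2
  d/dx[-y] = -y'
  d/dx[e^(xy)] = (x·y' + y)·e^(xy)

Collecting, the y'-free part is the partial derivative in x and the y' coefficient is the partial derivative in y:
  ∂F/∂x = y·e^(xy) - 2
  ∂F/∂y = x·e^(xy) - 1

so d/dx[F(x, y(x))] = ∂F/∂x + (∂F/∂y)·y' = 0. Rearranging,
  dy/dx = -(∂F/∂x)/(∂F/∂y) = -(y·e^(xy) - 2)/(x·e^(xy) - 1) = (-y·e^(xy) + 2)/(x·e^(xy) - 1)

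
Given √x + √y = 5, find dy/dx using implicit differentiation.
Apply d/dx to both sides, remembering that y depends on x. Each occurrence of y therefore brings in a y' = dy/dx via the chain rule.

With F(x, y) equal to the left-hand side minus the right, differentiate F term by term:
  d/dx[√(x)] = 1/(2√(x))
  d/dx[√(y)] = y'/(2√(y))
  d/dx[-5] = 0
Adding these up, d/dx[F] = 0 becomes
  (1/(2√(x))) + (1/(2√(y)))·y' = 0,
so isolating y',
  dy/dx = -(1/(2√(x)))/(1/(2√(y))) = -√(y)/√(x)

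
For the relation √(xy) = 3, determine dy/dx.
Differentiate the relation implicitly: treat y = y(x) and apply the chain rule, so every y-derivative picks up a y' = dy/dx factor.

With everything moved to the left-hand side, differentiate term by term:
  d/dx[√(xy)] = √(xy)(x·y'/2 + y/2)/(xy)
  d/dx[-3] = 0

Separating the contributions that come from x directly and those that come through y:
  without y':      √(xy)/(2x)
  multiplying y':  √(xy)/(2y)

so (√(xy)/(2x)) + (√(xy)/(2y))·y' = 0, and therefore
  dy/dx = -(√(xy)/(2x))/(√(xy)/(2y)) = -y/x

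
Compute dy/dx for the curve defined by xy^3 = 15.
Differentiate both sides with respect to x, treating y as y(x). By the chain rule, any term containing y contributes a factor of y' = dy/dx when we differentiate it.

Move every term to one side and write the relation as F(x, y) = 0. Term by term,
  d/dx[xy^3] = 3xy^2·y' + y^3
  d/dx[-15] = 0

The pieces without y' make up ∂F/∂x and the coefficient of y' is ∂F/∂y:
  ∂F/∂x = y^3,
  ∂F/∂y = 3xy^2.

Since d/dx[F] = ∂F/∂x + (∂F/∂y)·y' = 0, solve for y':
  (∂F/∂y)·y' = -∂F/∂x
  dy/dx = -(∂F/∂x)/(∂F/∂y) = -(y^3)/(3xy^2) = -y/(3x)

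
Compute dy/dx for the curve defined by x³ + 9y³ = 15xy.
Apply d/dx to both sides, remembering that y depends on x. Each occurrence of y therefore brings in a y' = dy/dx via the chain rule.

With F(x, y) equal to the left-hand side minus the right, differentiate F term by term:
  d/dx[x^3] = 3x^2
  d/dx[-15xy] = -15x·y' - 15y
  d/dx[9y^3] = 27y^2·y'
Adding these up, d/dx[F] = 0 becomes
  (3x^2 - 15y) + (-15x + 27y^2)·y' = 0,
so isolating y',
  dy/dx = -(3x^2 - 15y)/(-15x + 27y^2) = (x^2 - 5y)/(5x - 9y^2)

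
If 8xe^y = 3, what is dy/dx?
Take d/dx of both sides. Since y is implicitly a function of x, the chain rule attaches a y' = dy/dx factor whenever we differentiate through y.

Set F(x, y) = (left side) − (right side), so the curve is F = 0. Differentiating each term of F:
  d/dx[8x·e^(y)] = 8x·y'·e^(y) + 8e^(y)
  d/dx[-3] = 0

Collecting, the y'-free part is the partial derivative in x and the y' coefficient is the partial derivative in y:
  ∂F/∂x = 8e^(y)
  ∂F/∂y = 8x·e^(y)

so d/dx[F(x, y(x))] = ∂F/∂x + (∂F/∂y)·y' = 0. Rearranging,
  dy/dx = -(∂F/∂x)/(∂F/∂y) = -(8e^(y))/(8x·e^(y)) = -1/x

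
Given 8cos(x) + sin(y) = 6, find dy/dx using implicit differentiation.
Apply d/dx to both sides, remembering that y depends on x. Each occurrence of y therefore brings in a y' = dy/dx via the chain rule.

With F(x, y) equal to the left-hand side minus the right, differentiate F term by term:
  d/dx[sin(y)] = y'·cos(y)
  d/dx[8cos(x)] = -8sin(x)
  d/dx[-6] = 0
Adding these up, d/dx[F] = 0 becomes
  (-8sin(x)) + (cos(y))·y' = 0,
so isolating y',
  dy/dx = -(-8sin(x))/(cos(y)) = 8sin(x)/cos(y)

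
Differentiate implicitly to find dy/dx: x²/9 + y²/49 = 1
Differentiate the relation implicitly: treat y = y(x) and apply the chain rule, so every y-derivative picks up a y' = dy/dx factor.

With everything moved to the left-hand side, differentiate term by term:
  d/dx[x^2/9] = 2x/9
  d/dx[y^2/49] = 2y·y'/49
  d/dx[-1] = 0

Separating the contributions that come from x directly and those that come through y:
  without y':      2x/9
  multiplying y':  2y/49

so (2x/9) + (2y/49)·y' = 0, and therefore
  dy/dx = -(2x/9)/(2y/49) = -49x/(9y)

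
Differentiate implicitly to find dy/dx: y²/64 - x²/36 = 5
Differentiate the relation implicitly: treat y = y(x) and apply the chain rule, so every y-derivative picks up a y' = dy/dx factor.

With everything moved to the left-hand side, differentiate term by term:
  d/dx[-x^2/36] = -x/18
  d/dx[y^2/64] = y·y'/32
  d/dx[-5] = 0

Separating the contributions that come from x directly and those that come through y:
  without y':      -x/18
  multiplying y':  y/32

so (-x/18) + (y/32)·y' = 0, and therefore
  dy/dx = -(-x/18)/(y/32) = 16x/(9y)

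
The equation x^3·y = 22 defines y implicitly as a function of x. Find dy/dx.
Differentiate the relation implicitly: treat y = y(x) and apply the chain rule, so every y-derivative picks up a y' = dy/dx factor.

With everything moved to the left-hand side, differentiate term by term:
  d/dx[x^3y] = x^3·y' + 3x^2y
  d/dx[-22] = 0

Separating the contributions that come from x directly and those that come through y:
  without y':      3x^2y
  multiplying y':  x^3

so (3x^2y) + (x^3)·y' = 0, and therefore
  dy/dx = -(3x^2y)/(x^3) = -3y/x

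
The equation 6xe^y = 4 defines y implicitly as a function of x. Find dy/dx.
Differentiate both sides with respect to x, treating y as y(x). By the chain rule, any term containing y contributes a factor of y' = dy/dx when we differentiate it.

Move every term to one side and write the relation as F(x, y) = 0. Term by term,
  d/dx[6x·e^(y)] = 6x·y'·e^(y) + 6e^(y)
  d/dx[-4] = 0

The pieces without y' make up ∂F/∂x and the coefficient of y' is ∂F/∂y:
  ∂F/∂x = 6e^(y),
  ∂F/∂y = 6x·e^(y).

Since d/dx[F] = ∂F/∂x + (∂F/∂y)·y' = 0, solve for y':
  (∂F/∂y)·y' = -∂F/∂x
  dy/dx = -(∂F/∂x)/(∂F/∂y) = -(6e^(y))/(6x·e^(y)) = -1/x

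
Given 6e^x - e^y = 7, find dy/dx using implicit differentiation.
Take d/dx of both sides. Since y is implicitly a function of x, the chain rule attaches a y' = dy/dx factor whenever we differentiate through y.

Set F(x, y) = (left side) − (right side), so the curve is F = 0. Differentiating each term of F:
  d/dx[6e^(x)] = 6e^(x)
  d/dx[-e^(y)] = -y'·e^(y)
  d/dx[-7] = 0

Collecting, the y'-free part is the partial derivative in x and the y' coefficient is the partial derivative in y:
  ∂F/∂x = 6e^(x)
  ∂F/∂y = -e^(y)

so d/dx[F(x, y(x))] = ∂F/∂x + (∂F/∂y)·y' = 0. Rearranging,
  dy/dx = -(∂F/∂x)/(∂F/∂y) = -(6e^(x))/(-e^(y)) = 6e^(x - y)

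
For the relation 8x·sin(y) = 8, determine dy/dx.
Apply d/dx to both sides, remembering that y depends on x. Each occurrence of y therefore brings in a y' = dy/dx via the chain rule.

With F(x, y) equal to the left-hand side minus the right, differentiate F term by term:
  d/dx[8x·sin(y)] = 8x·y'·cos(y) + 8sin(y)
  d/dx[-8] = 0
Adding these up, d/dx[F] = 0 becomes
  (8sin(y)) + (8x·cos(y))·y' = 0,
so isolating y',
  dy/dx = -(8sin(y))/(8x·cos(y)) = -tan(y)/x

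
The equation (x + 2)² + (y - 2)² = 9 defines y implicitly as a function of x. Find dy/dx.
Take d/dx of both sides. Since y is implicitly a function of x, the chain rule attaches a y' = dy/dx factor whenever we differentiate through y.

Set F(x, y) = (left side) − (right side), so the curve is F = 0. Differentiating each term of F:
  d/dx[(x + 2)^2] = 2x + 4
  d/dx[(y - 2)^2] = 2·y'(y - 2)
  d/dx[-9] = 0

Collecting, the y'-free part is the partial derivative in x and the y' coefficient is the partial derivative in y:
  ∂F/∂x = 2x + 4
  ∂F/∂y = 2y - 4

so d/dx[F(x, y(x))] = ∂F/∂x + (∂F/∂y)·y' = 0. Rearranging,
  dy/dx = -(∂F/∂x)/(∂F/∂y) = -(2x + 4)/(2y - 4) = (-x - 2)/(y - 2)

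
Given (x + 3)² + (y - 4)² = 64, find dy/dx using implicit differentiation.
Differentiate the relation implicitly: treat y = y(x) and apply the chain rule, so every y-derivative picks up a y' = dy/dx factor.

With everything moved to the left-hand side, differentiate term by term:
  d/dx[(x + 3)^2] = 2x + 6
  d/dx[(y - 4)^2] = 2·y'(y - 4)
  d/dx[-64] = 0

Separating the contributions that come from x directly and those that come through y:
  without y':      2x + 6
  multiplying y':  2y - 8

so (2x + 6) + (2y - 8)·y' = 0, and therefore
  dy/dx = -(2x + 6)/(2y - 8) = (-x - 3)/(y - 4)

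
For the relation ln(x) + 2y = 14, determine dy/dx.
Differentiate both sides with respect to x, treating y as y(x). By the chain rule, any term containing y contributes a factor of y' = dy/dx when we differentiate it.

Move every term to one side and write the relation as F(x, y) = 0. Term by term,
  d/dx[2y] = 2·y'
  d/dx[ln(x)] = 1/x
  d/dx[-14] = 0

The pieces without y' make up ∂F/∂x and the coefficient of y' is ∂F/∂y:
  ∂F/∂x = 1/x,
  ∂F/∂y = 2.

Since d/dx[F] = ∂F/∂x + (∂F/∂y)·y' = 0, solve for y':
  (∂F/∂y)·y' = -∂F/∂x
  dy/dx = -(∂F/∂x)/(∂F/∂y) = -(1/x)/(2) = -1/(2x)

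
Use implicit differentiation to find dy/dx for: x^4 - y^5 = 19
Take d/dx of both sides. Since y is implicitly a function of x, the chain rule attaches a y' = dy/dx factor whenever we differentiate through y.

Set F(x, y) = (left side) − (right side), so the curve is F = 0. Differentiating each term of F:
  d/dx[x^4] = 4x^3
  d/dx[-y^5] = -5y^4·y'
  d/dx[-19] = 0

Collecting, the y'-free part is the partial derivative in x and the y' coefficient is the partial derivative in y:
  ∂F/∂x = 4x^3
  ∂F/∂y = -5y^4

so d/dx[F(x, y(x))] = ∂F/∂x + (∂F/∂y)·y' = 0. Rearranging,
  dy/dx = -(∂F/∂x)/(∂F/∂y) = -(4x^3)/(-5y^4) = 4x^3/(5y^4)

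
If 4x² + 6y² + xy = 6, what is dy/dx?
Differentiate the relation implicitly: treat y = y(x) and apply the chain rule, so every y-derivative picks up a y' = dy/dx factor.

With everything moved to the left-hand side, differentiate term by term:
  d/dx[4x^2] = 8x
  d/dx[xy] = x·y' + y
  d/dx[6y^2] = 12y·y'
  d/dx[-6] = 0

Separating the contributions that come from x directly and those that come through y:
  without y':      8x + y
  multiplying y':  x + 12y

so (8x + y) + (x + 12y)·y' = 0, and therefore
  dy/dx = -(8x + y)/(x + 12y) = (-8x - y)/(x + 12y)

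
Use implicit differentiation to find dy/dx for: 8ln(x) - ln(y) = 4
Apply d/dx to both sides, remembering that y depends on x. Each occurrence of y therefore brings in a y' = dy/dx via the chain rule.

With F(x, y) equal to the left-hand side minus the right, differentiate F term by term:
  d/dx[8ln(x)] = 8/x
  d/dx[-ln(y)] = -y'/y
  d/dx[-4] = 0
Adding these up, d/dx[F] = 0 becomes
  (8/x) + (-1/y)·y' = 0,
so isolating y',
  dy/dx = -(8/x)/(-1/y) = 8y/x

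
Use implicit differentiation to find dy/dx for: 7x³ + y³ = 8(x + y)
Differentiate both sides with respect to x, treating y as y(x). By the chain rule, any term containing y contributes a factor of y' = dy/dx when we differentiate it.

Move every term to one side and write the relation as F(x, y) = 0. Term by term,
  d/dx[7x^3] = 21x^2
  d/dx[-8x] = -8
  d/dx[y^3] = 3y^2·y'
  d/dx[-8y] = -8·y'

The pieces without y' make up ∂F/∂x and the coefficient of y' is ∂F/∂y:
  ∂F/∂x = 21x^2 - 8,
  ∂F/∂y = 3y^2 - 8.

Since d/dx[F] = ∂F/∂x + (∂F/∂y)·y' = 0, solve for y':
  (∂F/∂y)·y' = -∂F/∂x
  dy/dx = -(∂F/∂x)/(∂F/∂y) = -(21x^2 - 8)/(3y^2 - 8) = (8 - 21x^2)/(3y^2 - 8)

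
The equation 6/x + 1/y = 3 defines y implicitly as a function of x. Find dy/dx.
Differentiate both sides with respect to x, treating y as y(x). By the chain rule, any term containing y contributes a factor of y' = dy/dx when we differentiate it.

Move every term to one side and write the relation as F(x, y) = 0. Term by term,
  d/dx[1/y] = -y'/y^2
  d/dx[6/x] = -6/x^2
  d/dx[-3] = 0

The pieces without y' make up ∂F/∂x and the coefficient of y' is ∂F/∂y:
  ∂F/∂x = -6/x^2,
  ∂F/∂y = -1/y^2.

Since d/dx[F] = ∂F/∂x + (∂F/∂y)·y' = 0, solve for y':
  (∂F/∂y)·y' = -∂F/∂x
  dy/dx = -(∂F/∂x)/(∂F/∂y) = -(-6/x^2)/(-1/y^2) = -6y^2/x^2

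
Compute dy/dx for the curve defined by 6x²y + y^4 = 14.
Apply d/dx to both sides, remembering that y depends on x. Each occurrence of y therefore brings in a y' = dy/dx via the chain rule.

With F(x, y) equal to the left-hand side minus the right, differentiate F term by term:
  d/dx[6x^2y] = 6x^2·y' + 12xy
  d/dx[y^4] = 4y^3·y'
  d/dx[-14] = 0
Adding these up, d/dx[F] = 0 becomes
  (12xy) + (6x^2 + 4y^3)·y' = 0,
so isolating y',
  dy/dx = -(12xy)/(6x^2 + 4y^3) = -6xy/(3x^2 + 2y^3)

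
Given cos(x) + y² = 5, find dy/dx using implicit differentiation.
Differentiate the relation implicitly: treat y = y(x) and apply the chain rule, so every y-derivative picks up a y' = dy/dx factor.

With everything moved to the left-hand side, differentiate term by term:
  d/dx[y^2] = 2y·y'
  d/dx[cos(x)] = -sin(x)
  d/dx[-5] = 0

Separating the contributions that come from x directly and those that come through y:
  without y':      -sin(x)
  multiplying y':  2y

so (-sin(x)) + (2y)·y' = 0, and therefore
  dy/dx = -(-sin(x))/(2y) = sin(x)/(2y)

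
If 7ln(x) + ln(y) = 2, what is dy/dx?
Differentiate both sides with respect to x, treating y as y(x). By the chain rule, any term containing y contributes a factor of y' = dy/dx when we differentiate it.

Move every term to one side and write the relation as F(x, y) = 0. Term by term,
  d/dx[7ln(x)] = 7/x
  d/dx[ln(y)] = y'/y
  d/dx[-2] = 0

The pieces without y' make up ∂F/∂x and the coefficient of y' is ∂F/∂y:
  ∂F/∂x = 7/x,
  ∂F/∂y = 1/y.

Since d/dx[F] = ∂F/∂x + (∂F/∂y)·y' = 0, solve for y':
  (∂F/∂y)·y' = -∂F/∂x
  dy/dx = -(∂F/∂x)/(∂F/∂y) = -(7/x)/(1/y) = -7y/x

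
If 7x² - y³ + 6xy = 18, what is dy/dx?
Take d/dx of both sides. Since y is implicitly a function of x, the chain rule attaches a y' = dy/dx factor whenever we differentiate through y.

Set F(x, y) = (left side) − (right side), so the curve is F = 0. Differentiating each term of F:
  d/dx[7x^2] = 14x
  d/dx[6xy] = 6x·y' + 6y
  d/dx[-y^3] = -3y^2·y'
  d/dx[-18] = 0

Collecting, the y'-free part is the partial derivative in x and the y' coefficient is the partial derivative in y:
  ∂F/∂x = 14x + 6y
  ∂F/∂y = 6x - 3y^2

so d/dx[F(x, y(x))] = ∂F/∂x + (∂F/∂y)·y' = 0. Rearranging,
  dy/dx = -(∂F/∂x)/(∂F/∂y) = -(14x + 6y)/(6x - 3y^2) = 2(-7x - 3y)/(3(2x - y^2))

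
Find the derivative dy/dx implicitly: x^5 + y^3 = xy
Take d/dx of both sides. Since y is implicitly a function of x, the chain rule attaches a y' = dy/dx factor whenever we differentiate through y.

Set F(x, y) = (left side) − (right side), so the curve is F = 0. Differentiating each term of F:
  d/dx[x^5] = 5x^4
  d/dx[-xy] = -x·y' - y
  d/dx[y^3] = 3y^2·y'

Collecting, the y'-free part is the partial derivative in x and the y' coefficient is the partial derivative in y:
  ∂F/∂x = 5x^4 - y
  ∂F/∂y = -x + 3y^2

so d/dx[F(x, y(x))] = ∂F/∂x + (∂F/∂y)·y' = 0. Rearranging,
  dy/dx = -(∂F/∂x)/(∂F/∂y) = -(5x^4 - y)/(-x + 3y^2) = (5x^4 - y)/(x - 3y^2)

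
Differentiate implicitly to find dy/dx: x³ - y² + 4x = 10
Take d/dx of both sides. Since y is implicitly a function of x, the chain rule attaches a y' = dy/dx factor whenever we differentiate through y.

Set F(x, y) = (left side) − (right side), so the curve is F = 0. Differentiating each term of F:
  d/dx[x^3] = 3x^2
  d/dx[4x] = 4
  d/dx[-y^2] = -2y·y'
  d/dx[-10] = 0

Collecting, the y'-free part is the partial derivative in x and the y' coefficient is the partial derivative in y:
  ∂F/∂x = 3x^2 + 4
  ∂F/∂y = -2y

so d/dx[F(x, y(x))] = ∂F/∂x + (∂F/∂y)·y' = 0. Rearranging,
  dy/dx = -(∂F/∂x)/(∂F/∂y) = -(3x^2 + 4)/(-2y) = (3x^2 + 4)/(2y)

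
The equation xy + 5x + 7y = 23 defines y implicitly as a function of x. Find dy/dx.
Differentiate the relation implicitly: treat y = y(x) and apply the chain rule, so every y-derivative picks up a y' = dy/dx factor.

With everything moved to the left-hand side, differentiate term by term:
  d/dx[xy] = x·y' + y
  d/dx[5x] = 5
  d/dx[7y] = 7·y'
  d/dx[-23] = 0

Separating the contributions that come from x directly and those that come through y:
  without y':      y + 5
  multiplying y':  x + 7

so (y + 5) + (x + 7)·y' = 0, and therefore
  dy/dx = -(y + 5)/(x + 7) = (-y - 5)/(x + 7)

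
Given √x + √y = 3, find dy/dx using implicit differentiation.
Differentiate the relation implicitly: treat y = y(x) and apply the chain rule, so every y-derivative picks up a y' = dy/dx factor.

With everything moved to the left-hand side, differentiate term by term:
  d/dx[√(x)] = 1/(2√(x))
  d/dx[√(y)] = y'/(2√(y))
  d/dx[-3] = 0

Separating the contributions that come from x directly and those that come through y:
  without y':      1/(2√(x))
  multiplying y':  1/(2√(y))

so (1/(2√(x))) + (1/(2√(y)))·y' = 0, and therefore
  dy/dx = -(1/(2√(x)))/(1/(2√(y))) = -√(y)/√(x)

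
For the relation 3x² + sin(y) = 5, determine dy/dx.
Take d/dx of both sides. Since y is implicitly a function of x, the chain rule attaches a y' = dy/dx factor whenever we differentiate through y.

Set F(x, y) = (left side) − (right side), so the curve is F = 0. Differentiating each term of F:
  d/dx[3x^2] = 6x
  d/dx[sin(y)] = y'·cos(y)
  d/dx[-5] = 0

Collecting, the y'-free part is the partial derivative in x and the y' coefficient is the partial derivative in y:
  ∂F/∂x = 6x
  ∂F/∂y = cos(y)

so d/dx[F(x, y(x))] = ∂F/∂x + (∂F/∂y)·y' = 0. Rearranging,
  dy/dx = -(∂F/∂x)/(∂F/∂y) = -(6x)/(cos(y)) = -6x/cos(y)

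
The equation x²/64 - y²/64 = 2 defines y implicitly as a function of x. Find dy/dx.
Apply d/dx to both sides, remembering that y depends on x. Each occurrence of y therefore brings in a y' = dy/dx via the chain rule.

With F(x, y) equal to the left-hand side minus the right, differentiate F term by term:
  d/dx[x^2/64] = x/32
  d/dx[-y^2/64] = -y·y'/32
  d/dx[-2] = 0
Adding these up, d/dx[F] = 0 becomes
  (x/32) + (-y/32)·y' = 0,
so isolating y',
  dy/dx = -(x/32)/(-y/32) = x/y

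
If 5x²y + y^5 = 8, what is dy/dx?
Apply d/dx to both sides, remembering that y depends on x. Each occurrence of y therefore brings in a y' = dy/dx via the chain rule.

With F(x, y) equal to the left-hand side minus the right, differentiate F term by term:
  d/dx[5x^2y] = 5x^2·y' + 10xy
  d/dx[y^5] = 5y^4·y'
  d/dx[-8] = 0
Adding these up, d/dx[F] = 0 becomes
  (10xy) + (5x^2 + 5y^4)·y' = 0,
so isolating y',
  dy/dx = -(10xy)/(5x^2 + 5y^4) = -2xy/(x^2 + y^4)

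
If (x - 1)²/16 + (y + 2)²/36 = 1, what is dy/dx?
Apply d/dx to both sides, remembering that y depends on x. Each occurrence of y therefore brings in a y' = dy/dx via the chain rule.

With F(x, y) equal to the left-hand side minus the right, differentiate F term by term:
  d/dx[(x - 1)^2/16] = x/8 - 1/8
  d/dx[(y + 2)^2/36] = y'(y + 2)/18
  d/dx[-1] = 0
Adding these up, d/dx[F] = 0 becomes
  (x/8 - 1/8) + (y/18 + 1/9)·y' = 0,
so isolating y',
  dy/dx = -(x/8 - 1/8)/(y/18 + 1/9)
        = -((x - 1)/8)/((y + 2)/18) = 9(1 - x)/(4(y + 2))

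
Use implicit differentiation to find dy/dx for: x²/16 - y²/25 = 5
Differentiate both sides with respect to x, treating y as y(x). By the chain rule, any term containing y contributes a factor of y' = dy/dx when we differentiate it.

Move every term to one side and write the relation as F(x, y) = 0. Term by term,
  d/dx[x^2/16] = x/8
  d/dx[-y^2/25] = -2y·y'/25
  d/dx[-5] = 0

The pieces without y' make up ∂F/∂x and the coefficient of y' is ∂F/∂y:
  ∂F/∂x = x/8,
  ∂F/∂y = -2y/25.

Since d/dx[F] = ∂F/∂x + (∂F/∂y)·y' = 0, solve for y':
  (∂F/∂y)·y' = -∂F/∂x
  dy/dx = -(∂F/∂x)/(∂F/∂y) = -(x/8)/(-2y/25) = 25x/(16y)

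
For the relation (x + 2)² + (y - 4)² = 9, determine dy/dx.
Take d/dx of both sides. Since y is implicitly a function of x, the chain rule attaches a y' = dy/dx factor whenever we differentiate through y.

Set F(x, y) = (left side) − (right side), so the curve is F = 0. Differentiating each term of F:
  d/dx[(x + 2)^2] = 2x + 4
  d/dx[(y - 4)^2] = 2·y'(y - 4)
  d/dx[-9] = 0

Collecting, the y'-free part is the partial derivative in x and the y' coefficient is the partial derivative in y:
  ∂F/∂x = 2x + 4
  ∂F/∂y = 2y - 8

so d/dx[F(x, y(x))] = ∂F/∂x + (∂F/∂y)·y' = 0. Rearranging,
  dy/dx = -(∂F/∂x)/(∂F/∂y) = -(2x + 4)/(2y - 8) = (-x - 2)/(y - 4)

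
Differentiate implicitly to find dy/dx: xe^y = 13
Differentiate both sides with respect to x, treating y as y(x). By the chain rule, any term containing y contributes a factor of y' = dy/dx when we differentiate it.

Move every term to one side and write the relation as F(x, y) = 0. Term by term,
  d/dx[x·e^(y)] = x·y'·e^(y) + e^(y)
  d/dx[-13] = 0

The pieces without y' make up ∂F/∂x and the coefficient of y' is ∂F/∂y:
  ∂F/∂x = e^(y),
  ∂F/∂y = x·e^(y).

Since d/dx[F] = ∂F/∂x + (∂F/∂y)·y' = 0, solve for y':
  (∂F/∂y)·y' = -∂F/∂x
  dy/dx = -(∂F/∂x)/(∂F/∂y) = -(e^(y))/(x·e^(y)) = -1/x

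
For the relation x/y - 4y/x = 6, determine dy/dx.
Differentiate both sides with respect to x, treating y as y(x). By the chain rule, any term containing y contributes a factor of y' = dy/dx when we differentiate it.

Move every term to one side and write the relation as F(x, y) = 0. Term by term,
  d/dx[x/y] = -x·y'/y^2 + 1/y
  d/dx[-4y/x] = -4·y'/x + 4y/x^2
  d/dx[-6] = 0

The pieces without y' make up ∂F/∂x and the coefficient of y' is ∂F/∂y:
  ∂F/∂x = 1/y + 4y/x^2,
  ∂F/∂y = -x/y^2 - 4/x.

Since d/dx[F] = ∂F/∂x + (∂F/∂y)·y' = 0, solve for y':
  (∂F/∂y)·y' = -∂F/∂x
  dy/dx = -(∂F/∂x)/(∂F/∂y) = -(1/y + 4y/x^2)/(-x/y^2 - 4/x)
        = -((x^2 + 4y^2)/(x^2y))/(-(x^2 + 4y^2)/(xy^2)) = y/x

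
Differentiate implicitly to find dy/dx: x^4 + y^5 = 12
Take d/dx of both sides. Since y is implicitly a function of x, the chain rule attaches a y' = dy/dx factor whenever we differentiate through y.

Set F(x, y) = (left side) − (right side), so the curve is F = 0. Differentiating each term of F:
  d/dx[x^4] = 4x^3
  d/dx[y^5] = 5y^4·y'
  d/dx[-12] = 0

Collecting, the y'-free part is the partial derivative in x and the y' coefficient is the partial derivative in y:
  ∂F/∂x = 4x^3
  ∂F/∂y = 5y^4

so d/dx[F(x, y(x))] = ∂F/∂x + (∂F/∂y)·y' = 0. Rearranging,
  dy/dx = -(∂F/∂x)/(∂F/∂y) = -(4x^3)/(5y^4) = -4x^3/(5y^4)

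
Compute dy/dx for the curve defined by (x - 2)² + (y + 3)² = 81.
Differentiate the relation implicitly: treat y = y(x) and apply the chain rule, so every y-derivative picks up a y' = dy/dx factor.

With everything moved to the left-hand side, differentiate term by term:
  d/dx[(x - 2)^2] = 2x - 4
  d/dx[(y + 3)^2] = 2·y'(y + 3)
  d/dx[-81] = 0

Separating the contributions that come from x directly and those that come through y:
  without y':      2x - 4
  multiplying y':  2y + 6

so (2x - 4) + (2y + 6)·y' = 0, and therefore
  dy/dx = -(2x - 4)/(2y + 6) = (2 - x)/(y + 3)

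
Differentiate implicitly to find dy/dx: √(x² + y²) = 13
Apply d/dx to both sides, remembering that y depends on x. Each occurrence of y therefore brings in a y' = dy/dx via the chain rule.

With F(x, y) equal to the left-hand side minus the right, differentiate F term by term:
  d/dx[√(x^2 + y^2)] = (x + y·y')/√(x^2 + y^2)
  d/dx[-13] = 0
Adding these up, d/dx[F] = 0 becomes
  (x/√(x^2 + y^2)) + (y/√(x^2 + y^2))·y' = 0,
so isolating y',
  dy/dx = -(x/√(x^2 + y^2))/(y/√(x^2 + y^2)) = -x/y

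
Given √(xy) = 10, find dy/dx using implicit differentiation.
Differentiate the relation implicitly: treat y = y(x) and apply the chain rule, so every y-derivative picks up a y' = dy/dx factor.

With everything moved to the left-hand side, differentiate term by term:
  d/dx[√(xy)] = √(xy)(x·y'/2 + y/2)/(xy)
  d/dx[-10] = 0

Separating the contributions that come from x directly and those that come through y:
  without y':      √(xy)/(2x)
  multiplying y':  √(xy)/(2y)

so (√(xy)/(2x)) + (√(xy)/(2y))·y' = 0, and therefore
  dy/dx = -(√(xy)/(2x))/(√(xy)/(2y)) = -y/x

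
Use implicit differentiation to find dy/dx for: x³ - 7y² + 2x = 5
Differentiate the relation implicitly: treat y = y(x) and apply the chain rule, so every y-derivative picks up a y' = dy/dx factor.

With everything moved to the left-hand side, differentiate term by term:
  d/dx[x^3] = 3x^2
  d/dx[2x] = 2
  d/dx[-7y^2] = -14y·y'
  d/dx[-5] = 0

Separating the contributions that come from x directly and those that come through y:
  without y':      3x^2 + 2
  multiplying y':  -14y

so (3x^2 + 2) + (-14y)·y' = 0, and therefore
  dy/dx = -(3x^2 + 2)/(-14y) = (3x^2 + 2)/(14y)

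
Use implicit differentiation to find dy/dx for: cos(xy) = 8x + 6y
Differentiate the relation implicitly: treat y = y(x) and apply the chain rule, so every y-derivative picks up a y' = dy/dx factor.

With everything moved to the left-hand side, differentiate term by term:
  d/dx[-8x] = -8
  d/dx[-6y] = -6·y'
  d/dx[cos(xy)] = -(x·y' + y)·sin(xy)

Separating the contributions that come from x directly and those that come through y:
  without y':      -y·sin(xy) - 8
  multiplying y':  -x·sin(xy) - 6

so (-y·sin(xy) - 8) + (-x·sin(xy) - 6)·y' = 0, and therefore
  dy/dx = -(-y·sin(xy) - 8)/(-x·sin(xy) - 6) = -(y·sin(xy) + 8)/(x·sin(xy) + 6)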